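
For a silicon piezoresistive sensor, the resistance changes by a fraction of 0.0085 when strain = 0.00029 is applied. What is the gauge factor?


Step 1: Identify values.
dR/R = 0.0085, strain = 0.00029
Step 2: GF = (dR/R) / strain = 0.0085 / 0.00029
GF = 29.3


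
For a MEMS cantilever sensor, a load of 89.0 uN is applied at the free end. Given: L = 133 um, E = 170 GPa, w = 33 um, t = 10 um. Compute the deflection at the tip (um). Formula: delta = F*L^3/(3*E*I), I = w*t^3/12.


Step 1: Calculate the second moment of area.
I = w * t^3 / 12 = 33 * 10^3 / 12 = 2750.0 um^4
Step 2: Convert E to consistent units (1 GPa = 1000 uN/um^2).
E = 170 GPa = 170000 uN/um^2
Step 3: Calculate tip deflection.
delta = F * L^3 / (3 * E * I)
delta = 89.0 * 133^3 / (3 * 170000 * 2750.0)
delta = 0.1493 um


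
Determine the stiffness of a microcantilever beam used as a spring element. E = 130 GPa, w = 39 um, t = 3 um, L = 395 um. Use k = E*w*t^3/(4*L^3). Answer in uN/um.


Step 1: Convert E to consistent units (1 GPa = 1000 uN/um^2).
E = 130 GPa = 130000 uN/um^2
Step 2: Compute t^3 = 3^3 = 27
Step 3: Compute L^3 = 395^3 = 61629875
Step 4: k = 130000 * 39 * 27 / (4 * 61629875)
k = 0.5553 uN/um


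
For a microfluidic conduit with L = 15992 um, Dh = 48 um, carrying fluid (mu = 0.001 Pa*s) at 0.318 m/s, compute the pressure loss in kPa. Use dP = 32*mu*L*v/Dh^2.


Step 1: Convert to SI: L = 15992e-6 m, Dh = 48e-6 m
Step 2: dP = 32 * 0.001 * 15992e-6 * 0.318 / (48e-6)^2
Step 3: dP = 70631.33 Pa
Step 4: Convert to kPa: dP = 70.63 kPa


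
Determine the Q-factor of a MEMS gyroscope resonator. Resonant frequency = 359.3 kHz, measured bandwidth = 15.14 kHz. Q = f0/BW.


Step 1: Q = f0 / bandwidth
Step 2: Q = 359.3 / 15.14
Q = 23.7


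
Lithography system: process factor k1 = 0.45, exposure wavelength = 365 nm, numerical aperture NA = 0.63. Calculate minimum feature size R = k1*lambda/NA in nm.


Step 1: Identify values: k1 = 0.45, lambda = 365 nm, NA = 0.63
Step 2: R = k1 * lambda / NA
R = 0.45 * 365 / 0.63
R = 260.7 nm


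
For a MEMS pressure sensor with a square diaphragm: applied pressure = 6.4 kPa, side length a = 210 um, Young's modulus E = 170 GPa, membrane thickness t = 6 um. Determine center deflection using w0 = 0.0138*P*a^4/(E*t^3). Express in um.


Step 1: Convert pressure to compatible units (E is in GPa, so P in GPa).
P = 6.4 kPa = 6.4e-6 GPa
Step 2: Compute numerator: 0.0138 * P * a^4.
a^4 = 210^4 = 1944810000
numerator = 0.0138 * 6.4e-6 * 1944810000 = 1.718e+02
Step 3: Compute denominator: E * t^3 = 170 * 6^3 = 36720
Step 4: w0 = numerator / denominator = 1.718e+02 / 36720 = 0.0047 um


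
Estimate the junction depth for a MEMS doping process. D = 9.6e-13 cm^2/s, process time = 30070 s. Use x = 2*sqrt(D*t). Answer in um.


Step 1: Compute D*t = 9.6e-13 * 30070 = 2.88672e-08 cm^2
Step 2: sqrt(D*t) = 1.69904e-04 cm
Step 3: x = 2 * 1.69904e-04 cm = 3.39808e-04 cm
Step 4: Convert to um (1 cm = 1e4 um): x = 3.398 um


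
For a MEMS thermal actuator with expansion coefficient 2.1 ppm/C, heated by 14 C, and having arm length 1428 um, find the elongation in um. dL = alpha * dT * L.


Step 1: Convert CTE: alpha = 2.1 ppm/C = 2.1e-6 /C
Step 2: dL = 2.1e-6 * 14 * 1428
dL = 0.042 um


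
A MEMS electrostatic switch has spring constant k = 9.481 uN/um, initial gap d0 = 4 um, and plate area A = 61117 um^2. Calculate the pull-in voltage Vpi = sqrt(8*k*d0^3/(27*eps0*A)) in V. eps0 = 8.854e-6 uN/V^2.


Step 1: Compute numerator: 8 * k * d0^3 = 8 * 9.481 * 4^3 = 4854.272
Step 2: Compute denominator: 27 * eps0 * A = 27 * 8.854e-6 * 61117 = 14.610508
Step 3: Vpi = sqrt(4854.272 / 14.610508)
Vpi = 18.23 V


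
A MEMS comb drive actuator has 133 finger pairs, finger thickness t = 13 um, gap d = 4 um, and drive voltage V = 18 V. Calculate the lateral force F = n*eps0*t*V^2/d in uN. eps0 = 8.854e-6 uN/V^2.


Step 1: Parameters: n=133, eps0=8.854e-6 uN/V^2, t=13 um, V=18 V, d=4 um
Step 2: V^2 = 324
Step 3: F = 133 * 8.854e-6 * 13 * 324 / 4
F = 1.24 uN


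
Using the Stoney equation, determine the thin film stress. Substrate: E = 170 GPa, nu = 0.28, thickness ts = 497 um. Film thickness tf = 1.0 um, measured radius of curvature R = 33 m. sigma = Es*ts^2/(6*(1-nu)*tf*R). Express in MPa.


Step 1: Compute numerator: Es * ts^2 = 170 * 497^2 = 41991530 (GPa*um^2)
Step 2: Compute denominator (R in um): 6*(1-nu)*tf*R = 6*0.72*1.0*33e6 = 142560000.0 (um^2)
Step 3: sigma (GPa) = 41991530 / 142560000.0 = 2.94553e-01 GPa
Step 4: Convert to MPa (x1000): sigma = 294.6 MPa


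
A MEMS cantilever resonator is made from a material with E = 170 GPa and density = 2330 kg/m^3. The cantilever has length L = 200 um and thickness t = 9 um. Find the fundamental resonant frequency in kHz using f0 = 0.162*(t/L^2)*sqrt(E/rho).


Step 1: Convert units to SI.
t_SI = 9e-6 m, L_SI = 200e-6 m
Step 2: Calculate sqrt(E/rho).
sqrt(170e9 / 2330) = 8541.74 m/s
Step 3: Compute f0.
f0 = 0.162 * 9e-6 / (200e-6)^2 * 8541.74 = 311346.4 Hz = 311.35 kHz


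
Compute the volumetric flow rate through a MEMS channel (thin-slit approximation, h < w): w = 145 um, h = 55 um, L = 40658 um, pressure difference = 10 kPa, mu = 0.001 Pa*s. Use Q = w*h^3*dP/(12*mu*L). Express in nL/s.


Step 1: Convert all dimensions to SI (meters).
w = 145e-6 m, h = 55e-6 m, L = 40658e-6 m, dP = 10e3 Pa
Step 2: Q = w * h^3 * dP / (12 * mu * L)
Q = 145e-6 * (55e-6)^3 * 10e3 / (12 * 0.001 * 40658e-6) = 4.9445732e-10 m^3/s
Step 3: Convert Q from m^3/s to nL/s (1 m^3 = 1e12 nL, so multiply by 1e12).
Q = 494.457 nL/s


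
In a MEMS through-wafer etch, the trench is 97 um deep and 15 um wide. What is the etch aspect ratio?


Step 1: AR = depth / width
Step 2: AR = 97 / 15
AR = 6.5


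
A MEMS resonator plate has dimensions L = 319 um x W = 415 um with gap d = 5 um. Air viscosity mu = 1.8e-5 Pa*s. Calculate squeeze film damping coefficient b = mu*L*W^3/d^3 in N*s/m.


Step 1: Convert to SI.
L = 319e-6 m, W = 415e-6 m, d = 5e-6 m
Step 2: W^3 = (415e-6)^3 = 7.15e-11 m^3
Step 3: d^3 = (5e-6)^3 = 1.25e-16 m^3
Step 4: b = 1.8e-5 * 319e-6 * 7.15e-11 / 1.25e-16
b = 3.28e-03 N*s/m


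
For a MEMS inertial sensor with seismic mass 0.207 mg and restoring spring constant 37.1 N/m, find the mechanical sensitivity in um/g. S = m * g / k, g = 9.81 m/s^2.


Step 1: Convert mass: m = 0.207 mg = 2.07e-07 kg
Step 2: S = m * g / k = 2.07e-07 * 9.81 / 37.1
Step 3: S = 5.47e-08 m/g
Step 4: Convert to um/g: S = 0.055 um/g


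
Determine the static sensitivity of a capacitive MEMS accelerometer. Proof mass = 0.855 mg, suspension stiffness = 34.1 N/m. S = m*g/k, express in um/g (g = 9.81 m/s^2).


Step 1: Convert mass: m = 0.855 mg = 8.55e-07 kg
Step 2: S = m * g / k = 8.55e-07 * 9.81 / 34.1
Step 3: S = 2.46e-07 m/g
Step 4: Convert to um/g: S = 0.246 um/g


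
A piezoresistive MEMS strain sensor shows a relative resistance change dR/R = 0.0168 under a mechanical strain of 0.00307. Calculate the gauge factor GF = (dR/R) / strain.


Step 1: Identify values.
dR/R = 0.0168, strain = 0.00307
Step 2: GF = (dR/R) / strain = 0.0168 / 0.00307
GF = 5.5


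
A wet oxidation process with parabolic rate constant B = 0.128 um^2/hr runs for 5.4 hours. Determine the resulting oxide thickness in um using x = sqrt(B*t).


Step 1: Compute B*t = 0.128 * 5.4 = 0.6912
Step 2: x = sqrt(0.6912)
x = 0.831 um


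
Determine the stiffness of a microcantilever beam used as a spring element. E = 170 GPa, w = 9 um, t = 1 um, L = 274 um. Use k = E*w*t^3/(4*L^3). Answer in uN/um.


Step 1: Convert E to consistent units (1 GPa = 1000 uN/um^2).
E = 170 GPa = 170000 uN/um^2
Step 2: Compute t^3 = 1^3 = 1
Step 3: Compute L^3 = 274^3 = 20570824
Step 4: k = 170000 * 9 * 1 / (4 * 20570824)
k = 0.0186 uN/um


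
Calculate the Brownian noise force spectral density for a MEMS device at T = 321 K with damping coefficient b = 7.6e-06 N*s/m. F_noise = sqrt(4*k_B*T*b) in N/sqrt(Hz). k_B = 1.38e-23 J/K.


Step 1: Compute 4 * k_B * T * b
= 4 * 1.38e-23 * 321 * 7.6e-06
= 1.3467e-25 N^2/Hz
Step 2: F_noise = sqrt(1.3467e-25)
F_noise = 3.67e-13 N/sqrt(Hz)


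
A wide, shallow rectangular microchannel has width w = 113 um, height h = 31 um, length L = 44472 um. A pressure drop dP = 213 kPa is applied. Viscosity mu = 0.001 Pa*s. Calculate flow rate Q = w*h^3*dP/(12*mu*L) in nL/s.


Step 1: Convert all dimensions to SI (meters).
w = 113e-6 m, h = 31e-6 m, L = 44472e-6 m, dP = 213e3 Pa
Step 2: Q = w * h^3 * dP / (12 * mu * L)
Q = 113e-6 * (31e-6)^3 * 213e3 / (12 * 0.001 * 44472e-6) = 1.34361617e-09 m^3/s
Step 3: Convert Q from m^3/s to nL/s (1 m^3 = 1e12 nL, so multiply by 1e12).
Q = 1343.616 nL/s


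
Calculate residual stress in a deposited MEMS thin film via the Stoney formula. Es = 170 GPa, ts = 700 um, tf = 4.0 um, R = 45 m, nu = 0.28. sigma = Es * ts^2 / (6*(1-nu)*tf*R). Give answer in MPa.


Step 1: Compute numerator: Es * ts^2 = 170 * 700^2 = 83300000 (GPa*um^2)
Step 2: Compute denominator (R in um): 6*(1-nu)*tf*R = 6*0.72*4.0*45e6 = 777600000.0 (um^2)
Step 3: sigma (GPa) = 83300000 / 777600000.0 = 1.07124e-01 GPa
Step 4: Convert to MPa (x1000): sigma = 107.1 MPa


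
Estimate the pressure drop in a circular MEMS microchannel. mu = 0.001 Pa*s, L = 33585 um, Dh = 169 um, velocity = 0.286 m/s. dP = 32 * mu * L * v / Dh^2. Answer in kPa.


Step 1: Convert to SI: L = 33585e-6 m, Dh = 169e-6 m
Step 2: dP = 32 * 0.001 * 33585e-6 * 0.286 / (169e-6)^2
Step 3: dP = 10761.88 Pa
Step 4: Convert to kPa: dP = 10.76 kPa


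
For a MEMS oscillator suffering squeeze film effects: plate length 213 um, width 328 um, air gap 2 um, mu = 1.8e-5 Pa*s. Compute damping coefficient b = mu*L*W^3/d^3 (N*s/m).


Step 1: Convert to SI.
L = 213e-6 m, W = 328e-6 m, d = 2e-6 m
Step 2: W^3 = (328e-6)^3 = 3.53e-11 m^3
Step 3: d^3 = (2e-6)^3 = 8.00e-18 m^3
Step 4: b = 1.8e-5 * 213e-6 * 3.53e-11 / 8.00e-18
b = 1.69e-02 N*s/m


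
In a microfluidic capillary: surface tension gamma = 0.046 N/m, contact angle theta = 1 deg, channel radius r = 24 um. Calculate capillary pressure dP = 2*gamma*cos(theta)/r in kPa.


Step 1: cos(1 deg) = 0.9998
Step 2: Convert r to m: r = 24e-6 m
Step 3: dP = 2 * 0.046 * 0.9998 / 24e-6 = 3832.6 Pa
Step 4: Convert Pa to kPa (divide by 1000).
dP = 3.83 kPa


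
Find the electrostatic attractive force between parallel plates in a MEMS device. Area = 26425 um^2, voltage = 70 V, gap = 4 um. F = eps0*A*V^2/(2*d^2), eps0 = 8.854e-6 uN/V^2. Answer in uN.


Step 1: Identify parameters.
eps0 = 8.854e-6 uN/V^2, A = 26425 um^2, V = 70 V, d = 4 um
Step 2: Compute V^2 = 70^2 = 4900
Step 3: Compute d^2 = 4^2 = 16
Step 4: F = 0.5 * 8.854e-6 * 26425 * 4900 / 16
F = 35.826 uN


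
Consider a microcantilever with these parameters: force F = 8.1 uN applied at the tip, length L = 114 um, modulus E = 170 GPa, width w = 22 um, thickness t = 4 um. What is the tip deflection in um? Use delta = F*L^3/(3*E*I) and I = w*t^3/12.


Step 1: Calculate the second moment of area.
I = w * t^3 / 12 = 22 * 4^3 / 12 = 117.3333 um^4
Step 2: Convert E to consistent units (1 GPa = 1000 uN/um^2).
E = 170 GPa = 170000 uN/um^2
Step 3: Calculate tip deflection.
delta = F * L^3 / (3 * E * I)
delta = 8.1 * 114^3 / (3 * 170000 * 117.3333)
delta = 0.2005 um


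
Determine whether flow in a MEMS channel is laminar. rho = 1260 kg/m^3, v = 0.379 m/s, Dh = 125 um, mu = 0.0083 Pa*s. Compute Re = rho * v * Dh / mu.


Step 1: Convert Dh to meters: Dh = 125e-6 m
Step 2: Re = rho * v * Dh / mu
Re = 1260 * 0.379 * 125e-6 / 0.0083
Re = 7.192
Since Re = 7.192 is below ~2300, the flow is laminar.


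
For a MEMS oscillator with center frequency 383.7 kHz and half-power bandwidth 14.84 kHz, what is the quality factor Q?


Step 1: Q = f0 / bandwidth
Step 2: Q = 383.7 / 14.84
Q = 25.9


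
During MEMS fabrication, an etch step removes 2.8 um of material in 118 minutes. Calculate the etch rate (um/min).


Step 1: Etch rate = depth / time
Step 2: rate = 2.8 / 118
rate = 0.024 um/min


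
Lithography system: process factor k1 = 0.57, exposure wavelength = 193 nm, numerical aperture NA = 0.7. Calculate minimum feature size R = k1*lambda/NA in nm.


Step 1: Identify values: k1 = 0.57, lambda = 193 nm, NA = 0.7
Step 2: R = k1 * lambda / NA
R = 0.57 * 193 / 0.7
R = 157.2 nm


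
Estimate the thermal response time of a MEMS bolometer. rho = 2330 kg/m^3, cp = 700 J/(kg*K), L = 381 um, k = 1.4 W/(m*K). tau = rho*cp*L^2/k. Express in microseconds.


Step 1: Convert L to m: L = 381e-6 m
Step 2: L^2 = (381e-6)^2 = 1.45161e-07 m^2
Step 3: tau = 2330 * 700 * 1.45161e-07 / 1.4 = 1.69112565e-01 s
Step 4: Convert to microseconds (multiply by 1e6).
tau = 169112.565 us


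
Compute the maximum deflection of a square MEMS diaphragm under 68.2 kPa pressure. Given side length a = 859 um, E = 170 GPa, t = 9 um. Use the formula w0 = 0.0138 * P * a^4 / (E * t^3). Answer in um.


Step 1: Convert pressure to compatible units (E is in GPa, so P in GPa).
P = 68.2 kPa = 68.2e-6 GPa
Step 2: Compute numerator: 0.0138 * P * a^4.
a^4 = 859^4 = 544468370161
numerator = 0.0138 * 68.2e-6 * 544468370161 = 5.124319e+05
Step 3: Compute denominator: E * t^3 = 170 * 9^3 = 123930
Step 4: w0 = numerator / denominator = 5.124319e+05 / 123930 = 4.1348 um


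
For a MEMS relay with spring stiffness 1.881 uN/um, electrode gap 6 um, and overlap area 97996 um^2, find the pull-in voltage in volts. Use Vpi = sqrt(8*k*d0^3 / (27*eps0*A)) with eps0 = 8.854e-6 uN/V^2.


Step 1: Compute numerator: 8 * k * d0^3 = 8 * 1.881 * 6^3 = 3250.368
Step 2: Compute denominator: 27 * eps0 * A = 27 * 8.854e-6 * 97996 = 23.426728
Step 3: Vpi = sqrt(3250.368 / 23.426728)
Vpi = 11.78 V


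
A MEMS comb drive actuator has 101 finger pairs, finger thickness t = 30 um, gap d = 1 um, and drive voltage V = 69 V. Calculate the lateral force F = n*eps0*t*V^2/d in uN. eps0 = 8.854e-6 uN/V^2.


Step 1: Parameters: n=101, eps0=8.854e-6 uN/V^2, t=30 um, V=69 V, d=1 um
Step 2: V^2 = 4761
Step 3: F = 101 * 8.854e-6 * 30 * 4761 / 1
F = 127.726 uN


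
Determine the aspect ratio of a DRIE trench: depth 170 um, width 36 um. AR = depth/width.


Step 1: AR = depth / width
Step 2: AR = 170 / 36
AR = 4.7


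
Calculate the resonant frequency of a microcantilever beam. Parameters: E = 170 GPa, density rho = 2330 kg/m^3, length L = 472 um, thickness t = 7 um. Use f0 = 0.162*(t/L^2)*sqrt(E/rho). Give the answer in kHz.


Step 1: Convert units to SI.
t_SI = 7e-6 m, L_SI = 472e-6 m
Step 2: Calculate sqrt(E/rho).
sqrt(170e9 / 2330) = 8541.74 m/s
Step 3: Compute f0.
f0 = 0.162 * 7e-6 / (472e-6)^2 * 8541.74 = 43478.6 Hz = 43.48 kHz


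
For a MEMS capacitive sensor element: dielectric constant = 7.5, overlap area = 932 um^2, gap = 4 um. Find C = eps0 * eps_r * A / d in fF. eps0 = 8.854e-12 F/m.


Step 1: Convert area to m^2: A = 932e-12 m^2
Step 2: Convert gap to m: d = 4e-6 m
Step 3: C = eps0 * eps_r * A / d
C = 8.854e-12 * 7.5 * 932e-12 / 4e-6
Step 4: Convert to fF (multiply by 1e15).
C = 15.47 fF


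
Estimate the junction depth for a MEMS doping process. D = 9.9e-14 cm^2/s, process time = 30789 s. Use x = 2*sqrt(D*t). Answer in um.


Step 1: Compute D*t = 9.9e-14 * 30789 = 3.048111e-09 cm^2
Step 2: sqrt(D*t) = 5.52097e-05 cm
Step 3: x = 2 * 5.52097e-05 cm = 1.104194e-04 cm
Step 4: Convert to um (1 cm = 1e4 um): x = 1.104 um


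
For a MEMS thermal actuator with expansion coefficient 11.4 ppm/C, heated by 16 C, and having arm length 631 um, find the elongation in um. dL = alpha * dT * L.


Step 1: Convert CTE: alpha = 11.4 ppm/C = 11.4e-6 /C
Step 2: dL = 11.4e-6 * 16 * 631
dL = 0.1151 um


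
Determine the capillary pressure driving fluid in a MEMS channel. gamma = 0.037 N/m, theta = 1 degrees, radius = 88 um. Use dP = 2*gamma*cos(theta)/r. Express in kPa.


Step 1: cos(1 deg) = 0.9998
Step 2: Convert r to m: r = 88e-6 m
Step 3: dP = 2 * 0.037 * 0.9998 / 88e-6 = 840.7 Pa
Step 4: Convert Pa to kPa (divide by 1000).
dP = 0.84 kPa


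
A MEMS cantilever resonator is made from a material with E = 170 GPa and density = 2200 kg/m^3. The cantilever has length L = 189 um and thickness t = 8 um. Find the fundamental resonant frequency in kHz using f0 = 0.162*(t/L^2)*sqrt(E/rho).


Step 1: Convert units to SI.
t_SI = 8e-6 m, L_SI = 189e-6 m
Step 2: Calculate sqrt(E/rho).
sqrt(170e9 / 2200) = 8790.49 m/s
Step 3: Compute f0.
f0 = 0.162 * 8e-6 / (189e-6)^2 * 8790.49 = 318929.3 Hz = 318.93 kHz


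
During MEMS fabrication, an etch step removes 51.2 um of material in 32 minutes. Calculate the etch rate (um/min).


Step 1: Etch rate = depth / time
Step 2: rate = 51.2 / 32
rate = 1.6 um/min


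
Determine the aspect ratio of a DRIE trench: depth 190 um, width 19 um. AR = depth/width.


Step 1: AR = depth / width
Step 2: AR = 190 / 19
AR = 10.0


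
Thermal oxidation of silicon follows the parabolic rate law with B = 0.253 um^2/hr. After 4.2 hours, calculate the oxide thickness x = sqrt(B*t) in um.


Step 1: Compute B*t = 0.253 * 4.2 = 1.0626
Step 2: x = sqrt(1.0626)
x = 1.031 um


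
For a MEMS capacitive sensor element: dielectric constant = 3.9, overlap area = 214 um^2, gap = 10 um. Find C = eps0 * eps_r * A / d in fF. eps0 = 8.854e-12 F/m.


Step 1: Convert area to m^2: A = 214e-12 m^2
Step 2: Convert gap to m: d = 10e-6 m
Step 3: C = eps0 * eps_r * A / d
C = 8.854e-12 * 3.9 * 214e-12 / 10e-6
Step 4: Convert to fF (multiply by 1e15).
C = 0.74 fF


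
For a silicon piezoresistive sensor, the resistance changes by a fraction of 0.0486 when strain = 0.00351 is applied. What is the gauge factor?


Step 1: Identify values.
dR/R = 0.0486, strain = 0.00351
Step 2: GF = (dR/R) / strain = 0.0486 / 0.00351
GF = 13.8


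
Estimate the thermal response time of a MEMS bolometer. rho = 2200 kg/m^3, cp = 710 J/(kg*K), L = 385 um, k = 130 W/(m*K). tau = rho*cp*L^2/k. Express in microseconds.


Step 1: Convert L to m: L = 385e-6 m
Step 2: L^2 = (385e-6)^2 = 1.48225e-07 m^2
Step 3: tau = 2200 * 710 * 1.48225e-07 / 130 = 1.7809804e-03 s
Step 4: Convert to microseconds (multiply by 1e6).
tau = 1780.98 us


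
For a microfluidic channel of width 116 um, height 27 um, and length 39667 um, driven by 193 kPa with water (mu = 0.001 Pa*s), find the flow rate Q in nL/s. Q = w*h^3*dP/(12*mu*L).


Step 1: Convert all dimensions to SI (meters).
w = 116e-6 m, h = 27e-6 m, L = 39667e-6 m, dP = 193e3 Pa
Step 2: Q = w * h^3 * dP / (12 * mu * L)
Q = 116e-6 * (27e-6)^3 * 193e3 / (12 * 0.001 * 39667e-6) = 9.2575483e-10 m^3/s
Step 3: Convert Q from m^3/s to nL/s (1 m^3 = 1e12 nL, so multiply by 1e12).
Q = 925.755 nL/s


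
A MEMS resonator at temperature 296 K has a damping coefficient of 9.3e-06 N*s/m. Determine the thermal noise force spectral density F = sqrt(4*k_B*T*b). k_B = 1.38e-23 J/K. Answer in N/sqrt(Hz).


Step 1: Compute 4 * k_B * T * b
= 4 * 1.38e-23 * 296 * 9.3e-06
= 1.5195e-25 N^2/Hz
Step 2: F_noise = sqrt(1.5195e-25)
F_noise = 3.90e-13 N/sqrt(Hz)


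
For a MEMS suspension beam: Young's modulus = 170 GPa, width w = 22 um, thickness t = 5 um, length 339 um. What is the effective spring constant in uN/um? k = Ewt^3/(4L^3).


Step 1: Convert E to consistent units (1 GPa = 1000 uN/um^2).
E = 170 GPa = 170000 uN/um^2
Step 2: Compute t^3 = 5^3 = 125
Step 3: Compute L^3 = 339^3 = 38958219
Step 4: k = 170000 * 22 * 125 / (4 * 38958219)
k = 3.0 uN/um


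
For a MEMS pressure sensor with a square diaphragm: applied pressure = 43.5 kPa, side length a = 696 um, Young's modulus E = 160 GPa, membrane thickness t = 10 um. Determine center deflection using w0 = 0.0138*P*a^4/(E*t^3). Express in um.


Step 1: Convert pressure to compatible units (E is in GPa, so P in GPa).
P = 43.5 kPa = 43.5e-6 GPa
Step 2: Compute numerator: 0.0138 * P * a^4.
a^4 = 696^4 = 234658861056
numerator = 0.0138 * 43.5e-6 * 234658861056 = 1.40866e+05
Step 3: Compute denominator: E * t^3 = 160 * 10^3 = 160000
Step 4: w0 = numerator / denominator = 1.40866e+05 / 160000 = 0.8804 um


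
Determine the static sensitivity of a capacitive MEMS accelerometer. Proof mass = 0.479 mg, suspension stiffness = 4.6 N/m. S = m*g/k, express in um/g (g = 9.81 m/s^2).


Step 1: Convert mass: m = 0.479 mg = 4.79e-07 kg
Step 2: S = m * g / k = 4.79e-07 * 9.81 / 4.6
Step 3: S = 1.02e-06 m/g
Step 4: Convert to um/g: S = 1.022 um/g


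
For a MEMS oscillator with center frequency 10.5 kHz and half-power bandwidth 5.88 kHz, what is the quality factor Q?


Step 1: Q = f0 / bandwidth
Step 2: Q = 10.5 / 5.88
Q = 1.8


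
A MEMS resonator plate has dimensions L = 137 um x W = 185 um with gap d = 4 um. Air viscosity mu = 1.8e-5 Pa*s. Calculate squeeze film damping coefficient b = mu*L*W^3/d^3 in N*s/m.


Step 1: Convert to SI.
L = 137e-6 m, W = 185e-6 m, d = 4e-6 m
Step 2: W^3 = (185e-6)^3 = 6.33e-12 m^3
Step 3: d^3 = (4e-6)^3 = 6.40e-17 m^3
Step 4: b = 1.8e-5 * 137e-6 * 6.33e-12 / 6.40e-17
b = 2.44e-04 N*s/m


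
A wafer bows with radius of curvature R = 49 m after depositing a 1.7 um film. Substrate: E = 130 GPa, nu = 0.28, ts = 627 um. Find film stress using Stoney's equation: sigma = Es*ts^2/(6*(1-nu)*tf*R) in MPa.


Step 1: Compute numerator: Es * ts^2 = 130 * 627^2 = 51106770 (GPa*um^2)
Step 2: Compute denominator (R in um): 6*(1-nu)*tf*R = 6*0.72*1.7*49e6 = 359856000.0 (um^2)
Step 3: sigma (GPa) = 51106770 / 359856000.0 = 1.4202e-01 GPa
Step 4: Convert to MPa (x1000): sigma = 142.0 MPa


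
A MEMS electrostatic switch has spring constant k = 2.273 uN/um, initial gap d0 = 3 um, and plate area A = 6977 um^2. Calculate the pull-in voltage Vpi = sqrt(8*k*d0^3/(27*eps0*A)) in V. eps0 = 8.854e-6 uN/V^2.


Step 1: Compute numerator: 8 * k * d0^3 = 8 * 2.273 * 3^3 = 490.968
Step 2: Compute denominator: 27 * eps0 * A = 27 * 8.854e-6 * 6977 = 1.667908
Step 3: Vpi = sqrt(490.968 / 1.667908)
Vpi = 17.16 V


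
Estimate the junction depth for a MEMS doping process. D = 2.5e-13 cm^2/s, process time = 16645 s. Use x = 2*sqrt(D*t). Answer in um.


Step 1: Compute D*t = 2.5e-13 * 16645 = 4.16125e-09 cm^2
Step 2: sqrt(D*t) = 6.4508e-05 cm
Step 3: x = 2 * 6.4508e-05 cm = 1.29016e-04 cm
Step 4: Convert to um (1 cm = 1e4 um): x = 1.29 um


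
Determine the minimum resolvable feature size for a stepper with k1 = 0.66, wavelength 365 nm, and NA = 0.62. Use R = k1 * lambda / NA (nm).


Step 1: Identify values: k1 = 0.66, lambda = 365 nm, NA = 0.62
Step 2: R = k1 * lambda / NA
R = 0.66 * 365 / 0.62
R = 388.5 nm


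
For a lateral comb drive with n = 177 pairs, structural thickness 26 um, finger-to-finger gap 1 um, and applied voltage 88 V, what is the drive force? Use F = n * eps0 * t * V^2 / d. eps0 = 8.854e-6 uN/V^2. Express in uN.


Step 1: Parameters: n=177, eps0=8.854e-6 uN/V^2, t=26 um, V=88 V, d=1 um
Step 2: V^2 = 7744
Step 3: F = 177 * 8.854e-6 * 26 * 7744 / 1
F = 315.538 uN


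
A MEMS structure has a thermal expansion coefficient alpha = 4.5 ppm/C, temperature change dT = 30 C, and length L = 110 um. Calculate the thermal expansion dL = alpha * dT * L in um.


Step 1: Convert CTE: alpha = 4.5 ppm/C = 4.5e-6 /C
Step 2: dL = 4.5e-6 * 30 * 110
dL = 0.0149 um


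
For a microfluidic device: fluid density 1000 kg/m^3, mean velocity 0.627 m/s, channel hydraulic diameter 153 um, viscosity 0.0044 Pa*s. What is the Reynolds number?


Step 1: Convert Dh to meters: Dh = 153e-6 m
Step 2: Re = rho * v * Dh / mu
Re = 1000 * 0.627 * 153e-6 / 0.0044
Re = 21.803


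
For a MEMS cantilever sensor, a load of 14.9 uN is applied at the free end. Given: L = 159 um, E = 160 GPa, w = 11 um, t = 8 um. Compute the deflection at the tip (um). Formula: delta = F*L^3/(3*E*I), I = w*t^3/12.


Step 1: Calculate the second moment of area.
I = w * t^3 / 12 = 11 * 8^3 / 12 = 469.3333 um^4
Step 2: Convert E to consistent units (1 GPa = 1000 uN/um^2).
E = 160 GPa = 160000 uN/um^2
Step 3: Calculate tip deflection.
delta = F * L^3 / (3 * E * I)
delta = 14.9 * 159^3 / (3 * 160000 * 469.3333)
delta = 0.2659 um


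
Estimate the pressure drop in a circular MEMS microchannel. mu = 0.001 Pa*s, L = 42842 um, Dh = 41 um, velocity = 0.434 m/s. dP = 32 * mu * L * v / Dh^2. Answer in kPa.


Step 1: Convert to SI: L = 42842e-6 m, Dh = 41e-6 m
Step 2: dP = 32 * 0.001 * 42842e-6 * 0.434 / (41e-6)^2
Step 3: dP = 353949.85 Pa
Step 4: Convert to kPa: dP = 353.95 kPa


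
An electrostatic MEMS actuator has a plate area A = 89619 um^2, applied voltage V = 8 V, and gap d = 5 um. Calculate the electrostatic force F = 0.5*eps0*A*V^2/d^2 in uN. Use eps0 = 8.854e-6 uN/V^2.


Step 1: Identify parameters.
eps0 = 8.854e-6 uN/V^2, A = 89619 um^2, V = 8 V, d = 5 um
Step 2: Compute V^2 = 8^2 = 64
Step 3: Compute d^2 = 5^2 = 25
Step 4: F = 0.5 * 8.854e-6 * 89619 * 64 / 25
F = 1.016 uN


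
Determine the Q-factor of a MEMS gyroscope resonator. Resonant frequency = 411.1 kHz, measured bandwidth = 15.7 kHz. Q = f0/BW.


Step 1: Q = f0 / bandwidth
Step 2: Q = 411.1 / 15.7
Q = 26.2


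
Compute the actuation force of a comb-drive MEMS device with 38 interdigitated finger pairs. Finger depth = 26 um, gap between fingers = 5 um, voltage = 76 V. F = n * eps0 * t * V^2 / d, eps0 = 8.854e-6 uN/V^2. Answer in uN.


Step 1: Parameters: n=38, eps0=8.854e-6 uN/V^2, t=26 um, V=76 V, d=5 um
Step 2: V^2 = 5776
Step 3: F = 38 * 8.854e-6 * 26 * 5776 / 5
F = 10.105 uN


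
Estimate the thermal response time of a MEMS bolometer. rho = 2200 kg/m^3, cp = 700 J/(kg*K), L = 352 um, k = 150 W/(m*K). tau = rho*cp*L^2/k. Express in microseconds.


Step 1: Convert L to m: L = 352e-6 m
Step 2: L^2 = (352e-6)^2 = 1.23904e-07 m^2
Step 3: tau = 2200 * 700 * 1.23904e-07 / 150 = 1.27208107e-03 s
Step 4: Convert to microseconds (multiply by 1e6).
tau = 1272.081 us


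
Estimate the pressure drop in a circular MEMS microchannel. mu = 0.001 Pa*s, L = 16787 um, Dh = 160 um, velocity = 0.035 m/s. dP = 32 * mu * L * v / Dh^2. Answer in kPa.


Step 1: Convert to SI: L = 16787e-6 m, Dh = 160e-6 m
Step 2: dP = 32 * 0.001 * 16787e-6 * 0.035 / (160e-6)^2
Step 3: dP = 734.43 Pa
Step 4: Convert to kPa: dP = 0.73 kPa


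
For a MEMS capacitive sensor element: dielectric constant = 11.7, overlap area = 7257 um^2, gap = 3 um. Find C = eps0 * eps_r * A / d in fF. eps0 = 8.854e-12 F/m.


Step 1: Convert area to m^2: A = 7257e-12 m^2
Step 2: Convert gap to m: d = 3e-6 m
Step 3: C = eps0 * eps_r * A / d
C = 8.854e-12 * 11.7 * 7257e-12 / 3e-6
Step 4: Convert to fF (multiply by 1e15).
C = 250.59 fF


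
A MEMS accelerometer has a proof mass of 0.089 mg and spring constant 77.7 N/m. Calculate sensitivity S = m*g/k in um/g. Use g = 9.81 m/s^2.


Step 1: Convert mass: m = 0.089 mg = 8.90e-08 kg
Step 2: S = m * g / k = 8.90e-08 * 9.81 / 77.7
Step 3: S = 1.12e-08 m/g
Step 4: Convert to um/g: S = 0.011 um/g


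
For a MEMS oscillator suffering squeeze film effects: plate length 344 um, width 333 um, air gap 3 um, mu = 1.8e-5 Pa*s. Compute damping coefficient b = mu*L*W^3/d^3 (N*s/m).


Step 1: Convert to SI.
L = 344e-6 m, W = 333e-6 m, d = 3e-6 m
Step 2: W^3 = (333e-6)^3 = 3.69e-11 m^3
Step 3: d^3 = (3e-6)^3 = 2.70e-17 m^3
Step 4: b = 1.8e-5 * 344e-6 * 3.69e-11 / 2.70e-17
b = 8.47e-03 N*s/m


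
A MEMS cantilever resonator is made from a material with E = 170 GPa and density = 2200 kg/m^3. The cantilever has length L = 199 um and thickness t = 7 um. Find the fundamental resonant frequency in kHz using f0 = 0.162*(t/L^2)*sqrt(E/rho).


Step 1: Convert units to SI.
t_SI = 7e-6 m, L_SI = 199e-6 m
Step 2: Calculate sqrt(E/rho).
sqrt(170e9 / 2200) = 8790.49 m/s
Step 3: Compute f0.
f0 = 0.162 * 7e-6 / (199e-6)^2 * 8790.49 = 251721.3 Hz = 251.72 kHz


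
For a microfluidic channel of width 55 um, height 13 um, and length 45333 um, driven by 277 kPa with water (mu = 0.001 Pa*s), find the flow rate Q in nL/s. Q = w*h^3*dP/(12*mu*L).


Step 1: Convert all dimensions to SI (meters).
w = 55e-6 m, h = 13e-6 m, L = 45333e-6 m, dP = 277e3 Pa
Step 2: Q = w * h^3 * dP / (12 * mu * L)
Q = 55e-6 * (13e-6)^3 * 277e3 / (12 * 0.001 * 45333e-6) = 6.152857e-11 m^3/s
Step 3: Convert Q from m^3/s to nL/s (1 m^3 = 1e12 nL, so multiply by 1e12).
Q = 61.529 nL/s


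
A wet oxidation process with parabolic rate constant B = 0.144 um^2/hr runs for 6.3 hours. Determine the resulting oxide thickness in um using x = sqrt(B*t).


Step 1: Compute B*t = 0.144 * 6.3 = 0.9072
Step 2: x = sqrt(0.9072)
x = 0.952 um


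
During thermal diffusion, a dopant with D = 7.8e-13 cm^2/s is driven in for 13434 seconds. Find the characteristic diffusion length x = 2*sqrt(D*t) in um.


Step 1: Compute D*t = 7.8e-13 * 13434 = 1.047852e-08 cm^2
Step 2: sqrt(D*t) = 1.02365e-04 cm
Step 3: x = 2 * 1.02365e-04 cm = 2.0473e-04 cm
Step 4: Convert to um (1 cm = 1e4 um): x = 2.047 um


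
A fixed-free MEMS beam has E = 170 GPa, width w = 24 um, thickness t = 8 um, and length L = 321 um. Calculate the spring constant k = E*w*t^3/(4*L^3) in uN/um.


Step 1: Convert E to consistent units (1 GPa = 1000 uN/um^2).
E = 170 GPa = 170000 uN/um^2
Step 2: Compute t^3 = 8^3 = 512
Step 3: Compute L^3 = 321^3 = 33076161
Step 4: k = 170000 * 24 * 512 / (4 * 33076161)
k = 15.789 uN/um


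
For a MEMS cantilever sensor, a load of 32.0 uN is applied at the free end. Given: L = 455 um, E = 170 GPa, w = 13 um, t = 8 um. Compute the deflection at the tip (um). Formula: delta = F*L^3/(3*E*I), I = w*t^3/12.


Step 1: Calculate the second moment of area.
I = w * t^3 / 12 = 13 * 8^3 / 12 = 554.6667 um^4
Step 2: Convert E to consistent units (1 GPa = 1000 uN/um^2).
E = 170 GPa = 170000 uN/um^2
Step 3: Calculate tip deflection.
delta = F * L^3 / (3 * E * I)
delta = 32.0 * 455^3 / (3 * 170000 * 554.6667)
delta = 10.6557 um


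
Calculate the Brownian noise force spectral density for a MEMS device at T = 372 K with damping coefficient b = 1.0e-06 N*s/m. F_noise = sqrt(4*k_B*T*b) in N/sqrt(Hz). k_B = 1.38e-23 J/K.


Step 1: Compute 4 * k_B * T * b
= 4 * 1.38e-23 * 372 * 1.0e-06
= 2.0534e-26 N^2/Hz
Step 2: F_noise = sqrt(2.0534e-26)
F_noise = 1.43e-13 N/sqrt(Hz)


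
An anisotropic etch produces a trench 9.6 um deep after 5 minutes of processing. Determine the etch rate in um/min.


Step 1: Etch rate = depth / time
Step 2: rate = 9.6 / 5
rate = 1.92 um/min


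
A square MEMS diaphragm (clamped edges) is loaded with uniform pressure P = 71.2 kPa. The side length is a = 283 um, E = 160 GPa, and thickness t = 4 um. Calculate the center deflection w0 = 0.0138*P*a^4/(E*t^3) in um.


Step 1: Convert pressure to compatible units (E is in GPa, so P in GPa).
P = 71.2 kPa = 71.2e-6 GPa
Step 2: Compute numerator: 0.0138 * P * a^4.
a^4 = 283^4 = 6414247921
numerator = 0.0138 * 71.2e-6 * 6414247921 = 6.30238e+03
Step 3: Compute denominator: E * t^3 = 160 * 4^3 = 10240
Step 4: w0 = numerator / denominator = 6.30238e+03 / 10240 = 0.6155 um


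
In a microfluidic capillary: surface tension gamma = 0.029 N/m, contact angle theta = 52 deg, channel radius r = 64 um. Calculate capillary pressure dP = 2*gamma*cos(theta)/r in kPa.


Step 1: cos(52 deg) = 0.6157
Step 2: Convert r to m: r = 64e-6 m
Step 3: dP = 2 * 0.029 * 0.6157 / 64e-6 = 558.0 Pa
Step 4: Convert Pa to kPa (divide by 1000).
dP = 0.56 kPa


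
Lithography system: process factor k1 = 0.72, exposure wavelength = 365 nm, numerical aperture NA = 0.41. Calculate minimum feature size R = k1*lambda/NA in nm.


Step 1: Identify values: k1 = 0.72, lambda = 365 nm, NA = 0.41
Step 2: R = k1 * lambda / NA
R = 0.72 * 365 / 0.41
R = 641.0 nm


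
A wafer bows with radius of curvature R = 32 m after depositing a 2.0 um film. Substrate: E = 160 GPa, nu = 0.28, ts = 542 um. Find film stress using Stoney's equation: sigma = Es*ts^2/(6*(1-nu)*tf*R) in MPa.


Step 1: Compute numerator: Es * ts^2 = 160 * 542^2 = 47002240 (GPa*um^2)
Step 2: Compute denominator (R in um): 6*(1-nu)*tf*R = 6*0.72*2.0*32e6 = 276480000.0 (um^2)
Step 3: sigma (GPa) = 47002240 / 276480000.0 = 1.70002e-01 GPa
Step 4: Convert to MPa (x1000): sigma = 170.0 MPa


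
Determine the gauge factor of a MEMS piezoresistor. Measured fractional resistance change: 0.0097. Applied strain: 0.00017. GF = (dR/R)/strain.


Step 1: Identify values.
dR/R = 0.0097, strain = 0.00017
Step 2: GF = (dR/R) / strain = 0.0097 / 0.00017
GF = 57.1


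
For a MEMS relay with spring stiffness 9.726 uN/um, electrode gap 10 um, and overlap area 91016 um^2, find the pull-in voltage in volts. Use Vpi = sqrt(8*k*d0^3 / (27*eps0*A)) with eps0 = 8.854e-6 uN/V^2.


Step 1: Compute numerator: 8 * k * d0^3 = 8 * 9.726 * 10^3 = 77808.0
Step 2: Compute denominator: 27 * eps0 * A = 27 * 8.854e-6 * 91016 = 21.758103
Step 3: Vpi = sqrt(77808.0 / 21.758103)
Vpi = 59.8 V


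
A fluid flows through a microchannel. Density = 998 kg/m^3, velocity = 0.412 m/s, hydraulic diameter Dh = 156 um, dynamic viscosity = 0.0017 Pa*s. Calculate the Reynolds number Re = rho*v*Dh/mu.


Step 1: Convert Dh to meters: Dh = 156e-6 m
Step 2: Re = rho * v * Dh / mu
Re = 998 * 0.412 * 156e-6 / 0.0017
Re = 37.731


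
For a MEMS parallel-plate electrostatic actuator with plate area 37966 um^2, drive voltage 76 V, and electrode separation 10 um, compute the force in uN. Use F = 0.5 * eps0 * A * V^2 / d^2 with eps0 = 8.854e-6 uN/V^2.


Step 1: Identify parameters.
eps0 = 8.854e-6 uN/V^2, A = 37966 um^2, V = 76 V, d = 10 um
Step 2: Compute V^2 = 76^2 = 5776
Step 3: Compute d^2 = 10^2 = 100
Step 4: F = 0.5 * 8.854e-6 * 37966 * 5776 / 100
F = 9.708 uN


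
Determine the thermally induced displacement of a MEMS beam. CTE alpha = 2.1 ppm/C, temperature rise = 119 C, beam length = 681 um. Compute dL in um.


Step 1: Convert CTE: alpha = 2.1 ppm/C = 2.1e-6 /C
Step 2: dL = 2.1e-6 * 119 * 681
dL = 0.1702 um


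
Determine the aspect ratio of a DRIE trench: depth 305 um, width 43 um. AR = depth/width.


Step 1: AR = depth / width
Step 2: AR = 305 / 43
AR = 7.1


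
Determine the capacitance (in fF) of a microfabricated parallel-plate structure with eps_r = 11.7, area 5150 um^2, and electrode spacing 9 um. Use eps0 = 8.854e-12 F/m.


Step 1: Convert area to m^2: A = 5150e-12 m^2
Step 2: Convert gap to m: d = 9e-6 m
Step 3: C = eps0 * eps_r * A / d
C = 8.854e-12 * 11.7 * 5150e-12 / 9e-6
Step 4: Convert to fF (multiply by 1e15).
C = 59.28 fF


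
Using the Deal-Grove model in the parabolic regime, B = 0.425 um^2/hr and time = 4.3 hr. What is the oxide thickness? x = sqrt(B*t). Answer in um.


Step 1: Compute B*t = 0.425 * 4.3 = 1.8275
Step 2: x = sqrt(1.8275)
x = 1.352 um


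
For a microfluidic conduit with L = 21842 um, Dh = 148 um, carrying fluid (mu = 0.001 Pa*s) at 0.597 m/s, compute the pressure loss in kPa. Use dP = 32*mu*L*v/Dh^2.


Step 1: Convert to SI: L = 21842e-6 m, Dh = 148e-6 m
Step 2: dP = 32 * 0.001 * 21842e-6 * 0.597 / (148e-6)^2
Step 3: dP = 19049.93 Pa
Step 4: Convert to kPa: dP = 19.05 kPa


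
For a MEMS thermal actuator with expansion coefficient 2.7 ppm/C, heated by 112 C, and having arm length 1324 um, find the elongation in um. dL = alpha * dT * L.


Step 1: Convert CTE: alpha = 2.7 ppm/C = 2.7e-6 /C
Step 2: dL = 2.7e-6 * 112 * 1324
dL = 0.4004 um


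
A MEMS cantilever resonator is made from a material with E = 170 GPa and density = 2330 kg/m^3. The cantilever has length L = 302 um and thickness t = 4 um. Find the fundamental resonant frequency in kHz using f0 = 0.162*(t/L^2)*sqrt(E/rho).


Step 1: Convert units to SI.
t_SI = 4e-6 m, L_SI = 302e-6 m
Step 2: Calculate sqrt(E/rho).
sqrt(170e9 / 2330) = 8541.74 m/s
Step 3: Compute f0.
f0 = 0.162 * 4e-6 / (302e-6)^2 * 8541.74 = 60688.6 Hz = 60.69 kHz


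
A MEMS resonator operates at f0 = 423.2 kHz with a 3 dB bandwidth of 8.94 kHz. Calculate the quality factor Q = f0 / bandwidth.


Step 1: Q = f0 / bandwidth
Step 2: Q = 423.2 / 8.94
Q = 47.3


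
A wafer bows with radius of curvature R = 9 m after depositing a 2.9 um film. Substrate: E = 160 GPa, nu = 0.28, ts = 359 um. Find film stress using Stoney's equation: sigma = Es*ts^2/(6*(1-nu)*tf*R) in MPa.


Step 1: Compute numerator: Es * ts^2 = 160 * 359^2 = 20620960 (GPa*um^2)
Step 2: Compute denominator (R in um): 6*(1-nu)*tf*R = 6*0.72*2.9*9e6 = 112752000.0 (um^2)
Step 3: sigma (GPa) = 20620960 / 112752000.0 = 1.82888e-01 GPa
Step 4: Convert to MPa (x1000): sigma = 182.9 MPa


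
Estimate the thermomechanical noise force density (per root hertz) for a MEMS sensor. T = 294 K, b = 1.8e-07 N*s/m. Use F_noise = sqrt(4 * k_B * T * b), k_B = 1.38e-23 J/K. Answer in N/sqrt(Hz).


Step 1: Compute 4 * k_B * T * b
= 4 * 1.38e-23 * 294 * 1.8e-07
= 2.9212e-27 N^2/Hz
Step 2: F_noise = sqrt(2.9212e-27)
F_noise = 5.40e-14 N/sqrt(Hz)


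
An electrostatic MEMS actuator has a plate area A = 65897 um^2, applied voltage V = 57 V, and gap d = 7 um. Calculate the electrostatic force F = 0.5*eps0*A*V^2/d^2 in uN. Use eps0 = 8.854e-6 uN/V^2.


Step 1: Identify parameters.
eps0 = 8.854e-6 uN/V^2, A = 65897 um^2, V = 57 V, d = 7 um
Step 2: Compute V^2 = 57^2 = 3249
Step 3: Compute d^2 = 7^2 = 49
Step 4: F = 0.5 * 8.854e-6 * 65897 * 3249 / 49
F = 19.343 uN


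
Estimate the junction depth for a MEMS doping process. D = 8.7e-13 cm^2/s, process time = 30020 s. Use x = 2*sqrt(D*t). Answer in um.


Step 1: Compute D*t = 8.7e-13 * 30020 = 2.61174e-08 cm^2
Step 2: sqrt(D*t) = 1.61609e-04 cm
Step 3: x = 2 * 1.61609e-04 cm = 3.23218e-04 cm
Step 4: Convert to um (1 cm = 1e4 um): x = 3.232 um


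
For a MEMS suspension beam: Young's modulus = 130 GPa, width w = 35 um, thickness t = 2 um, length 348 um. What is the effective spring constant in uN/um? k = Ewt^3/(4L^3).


Step 1: Convert E to consistent units (1 GPa = 1000 uN/um^2).
E = 130 GPa = 130000 uN/um^2
Step 2: Compute t^3 = 2^3 = 8
Step 3: Compute L^3 = 348^3 = 42144192
Step 4: k = 130000 * 35 * 8 / (4 * 42144192)
k = 0.2159 uN/um


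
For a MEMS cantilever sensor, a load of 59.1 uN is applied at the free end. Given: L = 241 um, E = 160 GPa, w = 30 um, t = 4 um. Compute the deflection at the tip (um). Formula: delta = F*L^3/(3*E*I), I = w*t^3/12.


Step 1: Calculate the second moment of area.
I = w * t^3 / 12 = 30 * 4^3 / 12 = 160.0 um^4
Step 2: Convert E to consistent units (1 GPa = 1000 uN/um^2).
E = 160 GPa = 160000 uN/um^2
Step 3: Calculate tip deflection.
delta = F * L^3 / (3 * E * I)
delta = 59.1 * 241^3 / (3 * 160000 * 160.0)
delta = 10.7715 um


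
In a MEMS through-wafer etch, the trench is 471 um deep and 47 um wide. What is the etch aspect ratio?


Step 1: AR = depth / width
Step 2: AR = 471 / 47
AR = 10.0


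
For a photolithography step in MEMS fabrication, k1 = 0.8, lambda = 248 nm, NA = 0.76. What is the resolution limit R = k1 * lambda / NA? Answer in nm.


Step 1: Identify values: k1 = 0.8, lambda = 248 nm, NA = 0.76
Step 2: R = k1 * lambda / NA
R = 0.8 * 248 / 0.76
R = 261.1 nm


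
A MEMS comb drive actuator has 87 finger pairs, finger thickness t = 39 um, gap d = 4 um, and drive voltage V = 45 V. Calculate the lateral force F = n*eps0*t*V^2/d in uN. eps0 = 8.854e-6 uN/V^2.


Step 1: Parameters: n=87, eps0=8.854e-6 uN/V^2, t=39 um, V=45 V, d=4 um
Step 2: V^2 = 2025
Step 3: F = 87 * 8.854e-6 * 39 * 2025 / 4
F = 15.209 uN


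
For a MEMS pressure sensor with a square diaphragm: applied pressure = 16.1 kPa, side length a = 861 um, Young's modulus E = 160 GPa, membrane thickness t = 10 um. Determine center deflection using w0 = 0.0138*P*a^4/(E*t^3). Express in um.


Step 1: Convert pressure to compatible units (E is in GPa, so P in GPa).
P = 16.1 kPa = 16.1e-6 GPa
Step 2: Compute numerator: 0.0138 * P * a^4.
a^4 = 861^4 = 549556825041
numerator = 0.0138 * 16.1e-6 * 549556825041 = 1.22101e+05
Step 3: Compute denominator: E * t^3 = 160 * 10^3 = 160000
Step 4: w0 = numerator / denominator = 1.22101e+05 / 160000 = 0.7631 um


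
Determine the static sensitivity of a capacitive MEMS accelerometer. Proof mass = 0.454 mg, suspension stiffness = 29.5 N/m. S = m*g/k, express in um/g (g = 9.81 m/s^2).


Step 1: Convert mass: m = 0.454 mg = 4.54e-07 kg
Step 2: S = m * g / k = 4.54e-07 * 9.81 / 29.5
Step 3: S = 1.51e-07 m/g
Step 4: Convert to um/g: S = 0.151 um/g
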